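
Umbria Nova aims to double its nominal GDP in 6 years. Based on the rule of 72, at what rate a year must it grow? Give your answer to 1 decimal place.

about 12.0%

72 / 6 ≈ 12.00, so about 12.0% a year.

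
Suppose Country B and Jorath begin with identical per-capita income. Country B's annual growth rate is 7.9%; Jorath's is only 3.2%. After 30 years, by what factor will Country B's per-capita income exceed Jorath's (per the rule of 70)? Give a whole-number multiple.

roughly 4 times

Only the 4.7-point difference matters.
70/4.7 ≈ 14.89 years per doubling of the ratio; 30 years gives 2.01 doublings, so ≈ 4×.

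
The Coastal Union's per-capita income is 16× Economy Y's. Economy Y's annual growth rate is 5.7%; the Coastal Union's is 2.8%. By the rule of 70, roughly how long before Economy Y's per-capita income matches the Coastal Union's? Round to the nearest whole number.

What matters is the difference: 2.9 pp.
Rule of 70 on the gap: the ratio halves every 70/2.9 ≈ 24.14 years.
A 16× gap closes after 4 halvings: 4 × 24.14 ≈ 97 years.

approximately 97 years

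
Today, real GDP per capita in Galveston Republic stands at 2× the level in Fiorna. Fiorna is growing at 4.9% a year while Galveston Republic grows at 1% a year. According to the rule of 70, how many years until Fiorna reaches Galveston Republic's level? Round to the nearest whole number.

What matters is the difference: 3.9 pp.
Rule of 70 on the gap: the ratio halves every 70/3.9 ≈ 17.95 years.
A 2× gap closes after 1 halving: 1 × 17.95 ≈ 18 years.

about 18 years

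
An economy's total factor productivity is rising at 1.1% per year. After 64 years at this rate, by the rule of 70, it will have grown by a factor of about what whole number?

70/1.1 ≈ 63.64 years per doubling.
64 years fits 1 doubling: 2^1 = 2.

2 times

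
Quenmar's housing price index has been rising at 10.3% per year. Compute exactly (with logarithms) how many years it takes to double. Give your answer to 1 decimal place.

t = ln(2) / ln(1 + 0.103) = 0.6931 / 0.098034 ≈ 7.07.

7.1 years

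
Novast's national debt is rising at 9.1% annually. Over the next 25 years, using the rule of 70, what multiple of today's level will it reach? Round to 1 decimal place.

9.5 times

Doubles every ≈ 7.69 years (70/9.1).
25 years is 3.25 doublings; 2^3.25 ≈ 9.5×.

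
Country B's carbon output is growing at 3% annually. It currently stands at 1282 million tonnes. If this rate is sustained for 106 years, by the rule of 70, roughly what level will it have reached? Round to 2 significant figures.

≈ 30000 million tonnes

Doubling time ≈ 70/3 = 23.33 years.
106 years is 106/23.33 ≈ 4.54 doublings, a factor of 2^4.54 ≈ 23.26.
1282 × 23.26 ≈ 30000 million tonnes.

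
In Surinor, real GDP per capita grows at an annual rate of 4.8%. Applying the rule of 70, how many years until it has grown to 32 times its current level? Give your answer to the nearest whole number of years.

approximately 73 years

Doubling time ≈ 70/4.8 = 14.58 years.
32× is 5 doublings, so 5 × 14.58 ≈ 73 years.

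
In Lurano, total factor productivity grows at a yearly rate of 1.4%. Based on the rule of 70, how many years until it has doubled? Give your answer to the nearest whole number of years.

70/1.4 ≈ 50.00, so it doubles roughly every 50 years.

50 years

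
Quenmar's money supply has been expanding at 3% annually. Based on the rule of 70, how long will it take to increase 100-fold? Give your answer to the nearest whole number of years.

One doubling takes 70/3 = 23.33 years.
Reaching 100× takes log₂(100) ≈ 6.64 doublings.
6.64 × 23.33 ≈ 155 years.

approximately 155 years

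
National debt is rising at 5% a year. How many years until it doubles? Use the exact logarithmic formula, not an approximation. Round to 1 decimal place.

t = ln(2) / ln(1 + 0.05) = 0.6931 / 0.048790 ≈ 14.21.

14.2 years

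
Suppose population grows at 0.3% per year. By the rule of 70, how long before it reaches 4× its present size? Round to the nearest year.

One doubling takes 70/0.3 = 233.33 years.
4 = 2^2, so 2 doublings → 467 years.

about 467 years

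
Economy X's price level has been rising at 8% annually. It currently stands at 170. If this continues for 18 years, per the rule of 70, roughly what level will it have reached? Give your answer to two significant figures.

≈ 710

Doubling time ≈ 70/8 = 8.75 years.
18 years is 18/8.75 ≈ 2.06 doublings, a factor of 2^2.06 ≈ 4.17.
170 × 4.17 ≈ 710.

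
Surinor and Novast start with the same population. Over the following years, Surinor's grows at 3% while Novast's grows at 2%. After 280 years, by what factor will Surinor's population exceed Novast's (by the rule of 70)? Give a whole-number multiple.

Rate gap = 3% − 2% = 1 point.
The ratio doubles every 70/1 ≈ 70.00 years.
280/70.00 ≈ 4.00 doublings → ratio ≈ 2^4.00 ≈ 16.

≈ 16 times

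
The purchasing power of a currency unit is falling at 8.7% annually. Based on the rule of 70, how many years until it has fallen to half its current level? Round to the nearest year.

The rule works in reverse for decay: 70/8.7 ≈ 8.05 years to halve.

around 8 years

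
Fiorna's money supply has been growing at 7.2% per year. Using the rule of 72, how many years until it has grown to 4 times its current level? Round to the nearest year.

approximately 20 years

Doubling time ≈ 72/7.2 = 10.00 years.
Getting to 4× needs 2 doublings: 2 × 10.00 ≈ 20 years.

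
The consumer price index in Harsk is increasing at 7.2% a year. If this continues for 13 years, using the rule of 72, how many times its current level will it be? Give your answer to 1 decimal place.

approximately 2.5 times

Doubling time ≈ 72/7.2 = 10.00 years.
13 years / 10.00 ≈ 1.30 doublings → factor 2^1.30 ≈ 2.5.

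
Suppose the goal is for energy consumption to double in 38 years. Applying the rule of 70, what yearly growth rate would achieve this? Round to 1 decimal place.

around 1.8%

70 / 38 ≈ 1.84, so about 1.8% per year.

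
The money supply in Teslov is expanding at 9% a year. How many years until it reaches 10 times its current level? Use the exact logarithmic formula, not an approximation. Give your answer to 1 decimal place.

t = ln(10) / ln(1 + 0.09) = 2.3026 / 0.086178 ≈ 26.72.

26.7 years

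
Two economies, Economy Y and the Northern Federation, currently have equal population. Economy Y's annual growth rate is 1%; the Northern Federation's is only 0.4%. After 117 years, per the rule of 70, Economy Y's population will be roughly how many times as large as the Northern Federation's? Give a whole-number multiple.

Rate gap = 1% − 0.4% = 0.6 points.
The ratio doubles every 70/0.6 ≈ 116.67 years.
117/116.67 ≈ 1.00 doublings → ratio ≈ 2^1.00 ≈ 2.

about 2 times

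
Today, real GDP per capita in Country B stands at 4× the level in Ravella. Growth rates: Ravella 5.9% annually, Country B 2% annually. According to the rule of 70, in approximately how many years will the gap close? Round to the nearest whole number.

Ravella gains on Country B at 5.9% − 2% = 3.9 points a year.
At that relative rate the gap halves every 70/3.9 ≈ 17.95 years.
A 4× gap closes after 2 halvings: 2 × 17.95 ≈ 36 years.

roughly 36 years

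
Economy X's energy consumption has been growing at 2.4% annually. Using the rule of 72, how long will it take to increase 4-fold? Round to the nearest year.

One doubling takes 72/2.4 = 30.00 years.
4× is 2 doublings, so 2 × 30.00 ≈ 60 years.

≈ 60 years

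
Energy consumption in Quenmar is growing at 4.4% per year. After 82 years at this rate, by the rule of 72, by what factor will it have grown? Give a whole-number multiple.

roughly 32 times

Doubling time ≈ 72/4.4 = 16.36 years.
82/16.36 ≈ 5 doublings, so about 2^5 = 32×.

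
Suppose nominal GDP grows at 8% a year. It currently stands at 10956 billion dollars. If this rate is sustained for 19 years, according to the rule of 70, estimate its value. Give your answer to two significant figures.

Doubling time ≈ 70/8 = 8.75 years.
19 years is 19/8.75 ≈ 2.17 doublings, a factor of 2^2.17 ≈ 4.50.
10956 × 4.50 ≈ 49000 billion dollars.

roughly 49000 billion dollars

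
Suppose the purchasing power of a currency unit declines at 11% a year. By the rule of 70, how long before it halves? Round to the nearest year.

Falling at 11%, it halves about every 70/11 = 6.36 years.

about 6 years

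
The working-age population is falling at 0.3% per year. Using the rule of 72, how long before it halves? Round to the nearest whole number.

Falling at 0.3%, it halves about every 72/0.3 = 240.00 years.

around 240 years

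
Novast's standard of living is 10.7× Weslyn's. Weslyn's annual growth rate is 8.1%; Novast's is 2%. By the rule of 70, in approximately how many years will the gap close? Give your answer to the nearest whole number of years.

What matters is the difference: 6.1 pp.
Rule of 70 on the gap: the ratio halves every 70/6.1 ≈ 11.48 years.
A 10.7× gap takes log₂(10.7) ≈ 3.42 halvings to close: 3.42 × 11.48 ≈ 39 years.

≈ 39 years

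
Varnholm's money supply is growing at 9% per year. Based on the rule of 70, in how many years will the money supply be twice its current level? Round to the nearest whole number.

At 9%, doubling takes about 70/9 = 7.78 years.

roughly 8 years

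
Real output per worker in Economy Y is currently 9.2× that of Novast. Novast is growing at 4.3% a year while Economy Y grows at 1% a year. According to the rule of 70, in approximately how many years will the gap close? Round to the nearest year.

What matters is the difference: 3.3 pp.
Rule of 70 on the gap: the ratio halves every 70/3.3 ≈ 21.21 years.
A 9.2× gap takes log₂(9.2) ≈ 3.20 halvings to close: 3.20 × 21.21 ≈ 68 years.

around 68 years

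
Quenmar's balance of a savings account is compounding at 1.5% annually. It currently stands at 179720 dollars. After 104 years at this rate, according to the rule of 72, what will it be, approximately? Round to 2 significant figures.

It doubles every 72/1.5 ≈ 48.00 years, so 104 years is 2.17 doublings.
2^2.17 ≈ 4.50; 179720 × 4.50 ≈ 810000 dollars.

roughly 810000 dollars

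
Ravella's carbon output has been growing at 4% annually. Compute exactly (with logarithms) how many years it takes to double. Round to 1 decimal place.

17.7 years

t = ln(2) / ln(1 + 0.04) = 0.6931 / 0.039221 ≈ 17.67.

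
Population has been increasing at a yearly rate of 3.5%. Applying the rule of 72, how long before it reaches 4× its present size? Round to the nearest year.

One doubling takes 72/3.5 = 20.57 years.
4× is 2 doublings, so 2 × 20.57 ≈ 41 years.

about 41 years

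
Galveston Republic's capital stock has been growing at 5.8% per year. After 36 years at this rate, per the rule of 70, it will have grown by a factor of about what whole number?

roughly 8 times

At 5.8% one doubling takes ≈ 12.07 years; 36 years is 3 of them, so ×8.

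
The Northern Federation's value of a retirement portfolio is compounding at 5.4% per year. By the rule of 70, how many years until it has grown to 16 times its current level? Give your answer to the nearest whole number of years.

One doubling takes 70/5.4 = 12.96 years.
Getting to 16× needs 4 doublings: 4 × 12.96 ≈ 52 years.

approximately 52 years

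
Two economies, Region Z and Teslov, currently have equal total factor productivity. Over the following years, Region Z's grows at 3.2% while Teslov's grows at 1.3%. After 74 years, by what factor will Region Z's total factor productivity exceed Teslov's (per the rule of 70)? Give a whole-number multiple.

Region Z pulls ahead at 1.9 pp per year, so the ratio doubles every 70/1.9 ≈ 36.84 years.
In 74 years that's 2.01 doublings: 2^2.01 ≈ 4.

around 4 times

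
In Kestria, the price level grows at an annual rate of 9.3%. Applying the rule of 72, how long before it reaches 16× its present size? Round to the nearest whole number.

31 years

At 9.3% it doubles every 72/9.3 ≈ 7.74 years.
16× is 4 doublings, so 4 × 7.74 ≈ 31 years.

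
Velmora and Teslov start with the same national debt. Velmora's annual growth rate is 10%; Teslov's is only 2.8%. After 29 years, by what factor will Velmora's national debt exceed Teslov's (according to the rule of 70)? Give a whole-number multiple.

Only the 7.2-point difference matters.
70/7.2 ≈ 9.72 years per doubling of the ratio; 29 years gives 2.98 doublings, so ≈ 8×.

around 8 times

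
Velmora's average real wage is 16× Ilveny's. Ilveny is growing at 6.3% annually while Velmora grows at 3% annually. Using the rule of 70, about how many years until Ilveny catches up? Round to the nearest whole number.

roughly 85 years

What matters is the difference: 3.3 pp.
Rule of 70 on the gap: the ratio halves every 70/3.3 ≈ 21.21 years.
A 16× gap closes after 4 halvings: 4 × 21.21 ≈ 85 years.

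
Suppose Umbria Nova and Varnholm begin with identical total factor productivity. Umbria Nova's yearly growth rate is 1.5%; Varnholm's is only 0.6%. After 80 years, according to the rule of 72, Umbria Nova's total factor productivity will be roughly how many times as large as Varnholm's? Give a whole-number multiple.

around 2 times

Umbria Nova pulls ahead at 0.9 pp per year, so the ratio doubles every 72/0.9 ≈ 80.00 years.
In 80 years that's 1.00 doublings: 2^1.00 ≈ 2.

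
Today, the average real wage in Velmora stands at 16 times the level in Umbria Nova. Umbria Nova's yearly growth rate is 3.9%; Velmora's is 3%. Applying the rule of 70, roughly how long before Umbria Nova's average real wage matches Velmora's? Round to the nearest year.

The growth-rate gap is 3.9% − 3% = 0.9 percentage points.
So the ratio between them halves every 70/0.9 ≈ 77.78 years.
A 16 times gap closes after 4 halvings: 4 × 77.78 ≈ 311 years.

≈ 311 years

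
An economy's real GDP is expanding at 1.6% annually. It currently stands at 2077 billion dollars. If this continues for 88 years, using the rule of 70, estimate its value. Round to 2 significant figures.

around 8400 billion dollars

Doubling time ≈ 70/1.6 = 43.75 years.
88 years is 88/43.75 ≈ 2.01 doublings, a factor of 2^2.01 ≈ 4.03.
2077 × 4.03 ≈ 8400 billion dollars.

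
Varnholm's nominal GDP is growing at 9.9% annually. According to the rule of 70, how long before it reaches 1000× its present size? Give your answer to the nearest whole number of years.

about 70 years

Doubling time ≈ 70/9.9 = 7.07 years.
1000× is log₂ 1000 ≈ 9.97 doublings, so ≈ 9.97 × 7.07 = 70 years.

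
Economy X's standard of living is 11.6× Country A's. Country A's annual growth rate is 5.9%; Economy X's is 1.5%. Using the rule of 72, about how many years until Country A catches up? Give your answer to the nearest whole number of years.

What matters is the difference: 4.4 pp.
Rule of 72 on the gap: the ratio halves every 72/4.4 ≈ 16.36 years.
An 11.6× gap takes log₂(11.6) ≈ 3.54 halvings to close: 3.54 × 16.36 ≈ 58 years.

roughly 58 years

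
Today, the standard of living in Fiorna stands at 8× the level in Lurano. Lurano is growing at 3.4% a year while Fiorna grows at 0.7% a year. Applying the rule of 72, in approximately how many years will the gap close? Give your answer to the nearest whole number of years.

Lurano gains on Fiorna at 3.4% − 0.7% = 2.7 points a year.
At that relative rate the gap halves every 72/2.7 ≈ 26.67 years.
An 8× gap closes after 3 halvings: 3 × 26.67 ≈ 80 years.

80 years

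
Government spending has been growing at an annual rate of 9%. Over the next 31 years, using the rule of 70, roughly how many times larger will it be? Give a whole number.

about 16 times

At 9% one doubling takes ≈ 7.78 years; 31 years is 4 of them, so ×16.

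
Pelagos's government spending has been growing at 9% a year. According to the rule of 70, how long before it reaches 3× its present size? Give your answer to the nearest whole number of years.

around 12 years

One doubling takes 70/9 = 7.78 years.
3× is log₂ 3 ≈ 1.58 doublings, so ≈ 1.58 × 7.78 = 12 years.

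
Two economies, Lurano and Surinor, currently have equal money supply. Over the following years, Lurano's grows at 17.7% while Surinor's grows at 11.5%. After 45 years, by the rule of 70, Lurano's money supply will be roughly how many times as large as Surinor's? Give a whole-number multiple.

Only the 6.2-point difference matters.
70/6.2 ≈ 11.29 years per doubling of the ratio; 45 years gives 3.99 doublings, so ≈ 16×.

about 16 times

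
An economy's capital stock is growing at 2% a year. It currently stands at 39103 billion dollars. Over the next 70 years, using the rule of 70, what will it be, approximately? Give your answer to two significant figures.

≈ 160000 billion dollars

Doubling time ≈ 70/2 = 35.00 years.
70 years is 70/35.00 ≈ 2.00 doublings, a factor of 2^2.00 ≈ 4.00.
39103 × 4.00 ≈ 160000 billion dollars.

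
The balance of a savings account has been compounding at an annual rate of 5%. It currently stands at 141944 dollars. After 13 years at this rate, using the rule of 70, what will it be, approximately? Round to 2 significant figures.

Doubling time ≈ 70/5 = 14.00 years.
13 years is 13/14.00 ≈ 0.93 doublings, a factor of 2^0.93 ≈ 1.91.
141944 × 1.91 ≈ 270000 dollars.

around 270000 dollars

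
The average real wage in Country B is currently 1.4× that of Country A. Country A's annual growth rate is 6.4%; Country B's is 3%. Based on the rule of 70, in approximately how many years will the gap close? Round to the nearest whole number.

10 years

Country A gains on Country B at 6.4% − 3% = 3.4 points a year.
At that relative rate the gap halves every 70/3.4 ≈ 20.59 years.
A 1.4× gap takes log₂(1.4) ≈ 0.49 halvings to close: 0.49 × 20.59 ≈ 10 years.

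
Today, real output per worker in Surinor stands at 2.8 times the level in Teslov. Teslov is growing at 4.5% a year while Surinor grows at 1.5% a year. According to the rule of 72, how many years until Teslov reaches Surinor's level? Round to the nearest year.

Teslov gains on Surinor at 4.5% − 1.5% = 3 points a year.
At that relative rate the gap halves every 72/3 ≈ 24.00 years.
A 2.8 times gap takes log₂(2.8) ≈ 1.49 halvings to close: 1.49 × 24.00 ≈ 36 years.

about 36 years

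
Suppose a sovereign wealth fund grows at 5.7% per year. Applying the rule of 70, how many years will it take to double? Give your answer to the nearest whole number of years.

12 years

At 5.7%, doubling takes about 70/5.7 = 12.28 years.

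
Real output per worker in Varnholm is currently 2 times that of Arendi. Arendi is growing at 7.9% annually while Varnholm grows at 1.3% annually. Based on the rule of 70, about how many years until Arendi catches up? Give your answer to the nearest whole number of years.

approximately 11 years

What matters is the difference: 6.6 pp.
Rule of 70 on the gap: the ratio halves every 70/6.6 ≈ 10.61 years.
A 2 times gap closes after 1 halving: 1 × 10.61 ≈ 11 years.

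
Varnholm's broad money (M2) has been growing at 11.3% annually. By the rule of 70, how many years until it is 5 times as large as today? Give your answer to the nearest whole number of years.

Doubling time ≈ 70/11.3 = 6.19 years.
5× is log₂ 5 ≈ 2.32 doublings, so ≈ 2.32 × 6.19 = 14 years.

14 years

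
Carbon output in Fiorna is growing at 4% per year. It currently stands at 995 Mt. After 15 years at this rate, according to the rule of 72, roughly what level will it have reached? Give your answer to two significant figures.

≈ 1800 Mt

Doubling time ≈ 72/4 = 18.00 years.
15 years is 15/18.00 ≈ 0.83 doublings, a factor of 2^0.83 ≈ 1.78.
995 × 1.78 ≈ 1800 Mt.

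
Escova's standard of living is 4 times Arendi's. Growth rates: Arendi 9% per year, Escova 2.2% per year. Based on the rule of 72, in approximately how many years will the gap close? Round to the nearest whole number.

What matters is the difference: 6.8 pp.
Rule of 72 on the gap: the ratio halves every 72/6.8 ≈ 10.59 years.
A 4 times gap closes after 2 halvings: 2 × 10.59 ≈ 21 years.

21 years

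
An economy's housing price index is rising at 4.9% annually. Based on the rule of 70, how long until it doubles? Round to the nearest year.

At 4.9%, doubling takes about 70/4.9 = 14.29 years.

roughly 14 years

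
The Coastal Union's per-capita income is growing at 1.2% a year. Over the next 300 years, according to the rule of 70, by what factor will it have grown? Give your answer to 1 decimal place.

roughly 35.3 times

Doubles every ≈ 58.33 years (70/1.2).
300 years is 5.14 doublings; 2^5.14 ≈ 35.3×.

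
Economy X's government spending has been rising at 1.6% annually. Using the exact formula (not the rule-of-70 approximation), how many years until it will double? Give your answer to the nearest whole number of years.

t = ln(2) / ln(1 + 0.016) = 0.6931 / 0.015873 ≈ 43.67.
≈ 44 years.

44 years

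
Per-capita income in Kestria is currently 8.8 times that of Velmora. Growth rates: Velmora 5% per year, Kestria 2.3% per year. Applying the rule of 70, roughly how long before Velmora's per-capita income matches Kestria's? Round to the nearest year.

≈ 81 years

Velmora gains on Kestria at 5% − 2.3% = 2.7 points a year.
At that relative rate the gap halves every 70/2.7 ≈ 25.93 years.
An 8.8 times gap takes log₂(8.8) ≈ 3.14 halvings to close: 3.14 × 25.93 ≈ 81 years.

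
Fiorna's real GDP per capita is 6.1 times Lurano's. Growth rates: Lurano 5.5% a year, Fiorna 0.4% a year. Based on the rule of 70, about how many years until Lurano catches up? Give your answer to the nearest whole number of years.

The growth-rate gap is 5.5% − 0.4% = 5.1 percentage points.
So the ratio between them halves every 70/5.1 ≈ 13.73 years.
A 6.1 times gap takes log₂(6.1) ≈ 2.61 halvings to close: 2.61 × 13.73 ≈ 36 years.

≈ 36 years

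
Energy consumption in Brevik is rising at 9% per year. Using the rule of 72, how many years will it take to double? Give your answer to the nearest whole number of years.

about 8 years

At 9%, doubling takes about 72/9 = 8.00 years.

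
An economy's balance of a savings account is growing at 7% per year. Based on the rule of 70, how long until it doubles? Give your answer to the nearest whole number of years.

At 7%, doubling takes about 70/7 = 10.00 years.

roughly 10 years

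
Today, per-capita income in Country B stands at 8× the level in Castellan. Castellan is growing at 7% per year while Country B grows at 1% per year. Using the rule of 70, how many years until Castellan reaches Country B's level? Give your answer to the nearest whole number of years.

The growth-rate gap is 7% − 1% = 6 percentage points.
So the ratio between them halves every 70/6 ≈ 11.67 years.
An 8× gap closes after 3 halvings: 3 × 11.67 ≈ 35 years.

35 years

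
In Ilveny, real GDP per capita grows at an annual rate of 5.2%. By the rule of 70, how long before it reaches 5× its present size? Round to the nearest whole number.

about 31 years

At 5.2% it doubles every 70/5.2 ≈ 13.46 years.
5× is log₂ 5 ≈ 2.32 doublings, so ≈ 2.32 × 13.46 = 31 years.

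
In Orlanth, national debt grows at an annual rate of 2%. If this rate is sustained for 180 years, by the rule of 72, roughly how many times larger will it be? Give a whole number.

roughly 32 times

At 2% one doubling takes ≈ 36.00 years; 180 years is 5 of them, so ×32.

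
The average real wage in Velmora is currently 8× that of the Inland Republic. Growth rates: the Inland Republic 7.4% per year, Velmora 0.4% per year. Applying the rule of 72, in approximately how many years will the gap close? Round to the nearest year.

approximately 31 years

What matters is the difference: 7 pp.
Rule of 72 on the gap: the ratio halves every 72/7 ≈ 10.29 years.
An 8× gap closes after 3 halvings: 3 × 10.29 ≈ 31 years.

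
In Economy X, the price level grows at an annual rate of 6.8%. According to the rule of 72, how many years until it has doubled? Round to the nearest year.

11 years

Doubling time ≈ 72 / 6.8 = 10.59 years.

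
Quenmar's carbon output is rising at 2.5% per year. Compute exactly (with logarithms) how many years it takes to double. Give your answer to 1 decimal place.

t = ln(2) / ln(1 + 0.025) = 0.6931 / 0.024693 ≈ 28.07.

28.1 years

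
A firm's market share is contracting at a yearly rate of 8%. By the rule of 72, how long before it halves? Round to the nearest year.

Falling at 8%, it halves about every 72/8 = 9.00 years.

≈ 9 years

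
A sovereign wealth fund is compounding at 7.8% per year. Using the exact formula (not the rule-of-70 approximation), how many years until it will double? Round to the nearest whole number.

9 years

t = ln(2) / ln(1 + 0.078) = 0.6931 / 0.075107 ≈ 9.23.
≈ 9 years.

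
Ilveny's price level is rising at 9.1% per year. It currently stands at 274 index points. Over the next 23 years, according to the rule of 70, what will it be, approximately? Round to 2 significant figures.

≈ 2200 index points

It doubles every 70/9.1 ≈ 7.69 years, so 23 years is 2.99 doublings.
2^2.99 ≈ 7.94; 274 × 7.94 ≈ 2200 index points.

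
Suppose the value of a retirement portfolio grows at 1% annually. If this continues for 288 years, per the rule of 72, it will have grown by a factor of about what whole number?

At 1% one doubling takes ≈ 72.00 years; 288 years is 4 of them, so ×16.

around 16 times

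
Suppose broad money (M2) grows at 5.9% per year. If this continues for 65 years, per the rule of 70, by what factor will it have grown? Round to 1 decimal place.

Doubles every ≈ 11.86 years (70/5.9).
65 years is 5.48 doublings; 2^5.48 ≈ 44.6×.

about 44.6 times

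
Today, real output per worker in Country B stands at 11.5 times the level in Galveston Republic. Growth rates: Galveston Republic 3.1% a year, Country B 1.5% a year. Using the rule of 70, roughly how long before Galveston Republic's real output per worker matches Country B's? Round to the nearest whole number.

around 154 years

Galveston Republic gains on Country B at 3.1% − 1.5% = 1.6 points a year.
At that relative rate the gap halves every 70/1.6 ≈ 43.75 years.
An 11.5 times gap takes log₂(11.5) ≈ 3.52 halvings to close: 3.52 × 43.75 ≈ 154 years.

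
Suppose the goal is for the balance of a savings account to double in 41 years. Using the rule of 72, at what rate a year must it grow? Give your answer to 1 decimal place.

72 / 41 ≈ 1.76, so about 1.8% a year.

approximately 1.8% a year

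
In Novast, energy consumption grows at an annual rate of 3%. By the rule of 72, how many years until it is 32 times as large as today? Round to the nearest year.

One doubling takes 72/3 = 24.00 years.
32× is 5 doublings, so 5 × 24.00 ≈ 120 years.

around 120 years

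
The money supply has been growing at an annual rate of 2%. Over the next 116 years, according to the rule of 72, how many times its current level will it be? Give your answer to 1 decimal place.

about 9.3 times

Doubling time ≈ 72/2 = 36.00 years.
116 years / 36.00 ≈ 3.22 doublings → factor 2^3.22 ≈ 9.3.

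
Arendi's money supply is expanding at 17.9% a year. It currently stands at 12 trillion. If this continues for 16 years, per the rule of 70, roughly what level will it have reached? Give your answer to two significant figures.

around 200 trillion

It doubles every 70/17.9 ≈ 3.91 years, so 16 years is 4.09 doublings.
2^4.09 ≈ 17.03; 12 × 17.03 ≈ 200 trillion.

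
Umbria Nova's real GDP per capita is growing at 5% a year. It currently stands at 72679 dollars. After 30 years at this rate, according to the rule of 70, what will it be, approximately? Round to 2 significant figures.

around 320000 dollars

It doubles every 70/5 ≈ 14.00 years, so 30 years is 2.14 doublings.
2^2.14 ≈ 4.41; 72679 × 4.41 ≈ 320000 dollars.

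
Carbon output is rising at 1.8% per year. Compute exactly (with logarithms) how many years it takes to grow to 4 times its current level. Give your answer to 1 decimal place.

77.7 years

t = ln(4) / ln(1 + 0.018) = 1.3863 / 0.017840 ≈ 77.71.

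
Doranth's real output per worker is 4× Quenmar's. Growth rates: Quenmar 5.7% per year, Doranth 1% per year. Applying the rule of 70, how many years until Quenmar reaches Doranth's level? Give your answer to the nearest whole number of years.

about 30 years

What matters is the difference: 4.7 pp.
Rule of 70 on the gap: the ratio halves every 70/4.7 ≈ 14.89 years.
A 4× gap closes after 2 halvings: 2 × 14.89 ≈ 30 years.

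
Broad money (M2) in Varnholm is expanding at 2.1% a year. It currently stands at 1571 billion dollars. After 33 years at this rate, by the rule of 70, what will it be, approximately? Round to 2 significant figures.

It doubles every 70/2.1 ≈ 33.33 years, so 33 years is 0.99 doublings.
2^0.99 ≈ 1.99; 1571 × 1.99 ≈ 3100 billion dollars.

about 3100 billion dollars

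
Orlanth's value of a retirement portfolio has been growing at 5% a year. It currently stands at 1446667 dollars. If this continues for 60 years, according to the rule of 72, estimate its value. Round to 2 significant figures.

It doubles every 72/5 ≈ 14.40 years, so 60 years is 4.17 doublings.
2^4.17 ≈ 18.00; 1446667 × 18.00 ≈ 26000000 dollars.

roughly 26000000 dollars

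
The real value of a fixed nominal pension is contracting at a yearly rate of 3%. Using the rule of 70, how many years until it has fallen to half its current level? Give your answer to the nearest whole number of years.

Falling at 3%, it halves about every 70/3 = 23.33 years.

around 23 years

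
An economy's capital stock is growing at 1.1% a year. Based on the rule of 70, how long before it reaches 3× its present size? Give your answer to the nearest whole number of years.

approximately 101 years

Doubling time ≈ 70/1.1 = 63.64 years.
3× is log₂ 3 ≈ 1.58 doublings, so ≈ 1.58 × 63.64 = 101 years.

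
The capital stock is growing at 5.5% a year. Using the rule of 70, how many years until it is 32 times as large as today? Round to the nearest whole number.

Doubling time ≈ 70/5.5 = 12.73 years.
Getting to 32× needs 5 doublings: 5 × 12.73 ≈ 64 years.

about 64 years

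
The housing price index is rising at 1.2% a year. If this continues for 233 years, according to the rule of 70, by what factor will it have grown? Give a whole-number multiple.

70/1.2 ≈ 58.33 years per doubling.
233 years fits 4 doublings: 2^4 = 16.

around 16 times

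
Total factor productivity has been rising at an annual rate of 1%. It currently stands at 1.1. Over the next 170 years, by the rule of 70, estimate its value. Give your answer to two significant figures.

It doubles every 70/1 ≈ 70.00 years, so 170 years is 2.43 doublings.
2^2.43 ≈ 5.39; 1.1 × 5.39 ≈ 5.9.

about 5.9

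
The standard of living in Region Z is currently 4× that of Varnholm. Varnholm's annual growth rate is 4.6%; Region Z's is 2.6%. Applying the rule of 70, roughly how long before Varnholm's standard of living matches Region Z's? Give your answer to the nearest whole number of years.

Varnholm gains on Region Z at 4.6% − 2.6% = 2 points a year.
At that relative rate the gap halves every 70/2 ≈ 35.00 years.
A 4× gap closes after 2 halvings: 2 × 35.00 ≈ 70 years.

roughly 70 years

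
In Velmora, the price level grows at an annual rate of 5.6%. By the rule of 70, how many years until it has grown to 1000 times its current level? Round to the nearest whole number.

One doubling takes 70/5.6 = 12.50 years.
Reaching 1000× takes log₂(1000) ≈ 9.97 doublings.
9.97 × 12.50 ≈ 125 years.

approximately 125 years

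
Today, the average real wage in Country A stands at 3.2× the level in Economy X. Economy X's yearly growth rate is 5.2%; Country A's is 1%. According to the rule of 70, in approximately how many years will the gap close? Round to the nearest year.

≈ 28 years

Economy X gains on Country A at 5.2% − 1% = 4.2 points a year.
At that relative rate the gap halves every 70/4.2 ≈ 16.67 years.
A 3.2× gap takes log₂(3.2) ≈ 1.68 halvings to close: 1.68 × 16.67 ≈ 28 years.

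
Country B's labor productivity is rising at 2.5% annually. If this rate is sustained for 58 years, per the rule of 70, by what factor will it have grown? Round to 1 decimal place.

4.2 times

Doubles every ≈ 28.00 years (70/2.5).
58 years is 2.07 doublings; 2^2.07 ≈ 4.2×.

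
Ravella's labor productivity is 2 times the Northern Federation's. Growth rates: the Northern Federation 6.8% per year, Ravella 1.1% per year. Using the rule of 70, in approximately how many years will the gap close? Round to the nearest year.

≈ 12 years

The growth-rate gap is 6.8% − 1.1% = 5.7 percentage points.
So the ratio between them halves every 70/5.7 ≈ 12.28 years.
A 2 times gap closes after 1 halving: 1 × 12.28 ≈ 12 years.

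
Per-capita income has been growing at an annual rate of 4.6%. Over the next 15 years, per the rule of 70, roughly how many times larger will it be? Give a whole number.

around 2 times

At 4.6% one doubling takes ≈ 15.22 years; 15 years is 1 of them, so ×2.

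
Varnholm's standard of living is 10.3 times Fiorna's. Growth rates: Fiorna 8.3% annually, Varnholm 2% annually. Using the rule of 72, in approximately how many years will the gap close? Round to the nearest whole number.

The growth-rate gap is 8.3% − 2% = 6.3 percentage points.
So the ratio between them halves every 72/6.3 ≈ 11.43 years.
A 10.3 times gap takes log₂(10.3) ≈ 3.36 halvings to close: 3.36 × 11.43 ≈ 38 years.

≈ 38 years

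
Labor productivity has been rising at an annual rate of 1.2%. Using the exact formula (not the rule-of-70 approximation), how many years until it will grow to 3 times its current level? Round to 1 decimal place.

t = ln(3) / ln(1 + 0.012) = 1.0986 / 0.011929 ≈ 92.09.

92.1 years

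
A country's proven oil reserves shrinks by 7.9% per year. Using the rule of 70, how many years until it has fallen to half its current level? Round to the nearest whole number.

about 9 years

The rule works in reverse for decay: 70/7.9 ≈ 8.86 years to halve.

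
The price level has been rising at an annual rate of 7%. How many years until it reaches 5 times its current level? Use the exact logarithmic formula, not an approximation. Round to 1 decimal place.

t = ln(5) / ln(1 + 0.07) = 1.6094 / 0.067659 ≈ 23.79.

23.8 years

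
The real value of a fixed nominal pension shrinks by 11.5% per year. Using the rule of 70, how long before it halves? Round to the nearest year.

Falling at 11.5%, it halves about every 70/11.5 = 6.09 years.

around 6 years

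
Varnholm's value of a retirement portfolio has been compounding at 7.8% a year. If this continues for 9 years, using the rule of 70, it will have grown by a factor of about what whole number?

around 2 times

At 7.8% one doubling takes ≈ 8.97 years; 9 years is 1 of them, so ×2.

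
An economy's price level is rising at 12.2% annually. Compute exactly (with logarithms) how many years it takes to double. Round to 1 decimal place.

t = ln(2) / ln(1 + 0.122) = 0.6931 / 0.115113 ≈ 6.02.

6.0 years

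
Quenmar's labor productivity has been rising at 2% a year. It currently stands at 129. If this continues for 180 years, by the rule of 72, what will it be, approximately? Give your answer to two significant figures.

around 4100

It doubles every 72/2 ≈ 36.00 years, so 180 years is 5.00 doublings.
2^5.00 ≈ 32.00; 129 × 32.00 ≈ 4100.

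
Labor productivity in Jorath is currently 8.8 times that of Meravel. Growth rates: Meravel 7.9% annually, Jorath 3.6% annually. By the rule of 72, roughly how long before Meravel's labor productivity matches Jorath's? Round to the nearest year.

Meravel gains on Jorath at 7.9% − 3.6% = 4.3 points a year.
At that relative rate the gap halves every 72/4.3 ≈ 16.74 years.
An 8.8 times gap takes log₂(8.8) ≈ 3.14 halvings to close: 3.14 × 16.74 ≈ 53 years.

approximately 53 years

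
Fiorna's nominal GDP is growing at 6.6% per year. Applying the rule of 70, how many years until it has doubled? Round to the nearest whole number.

around 11 years

At 6.6%, doubling takes about 70/6.6 = 10.61 years.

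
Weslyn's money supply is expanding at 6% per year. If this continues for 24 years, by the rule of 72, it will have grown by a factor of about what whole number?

At 6% one doubling takes ≈ 12.00 years; 24 years is 2 of them, so ×4.

about 4 times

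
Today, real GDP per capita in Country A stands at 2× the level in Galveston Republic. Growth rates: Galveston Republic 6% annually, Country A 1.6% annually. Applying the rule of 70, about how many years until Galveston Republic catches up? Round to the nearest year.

What matters is the difference: 4.4 pp.
Rule of 70 on the gap: the ratio halves every 70/4.4 ≈ 15.91 years.
A 2× gap closes after 1 halving: 1 × 15.91 ≈ 16 years.

about 16 years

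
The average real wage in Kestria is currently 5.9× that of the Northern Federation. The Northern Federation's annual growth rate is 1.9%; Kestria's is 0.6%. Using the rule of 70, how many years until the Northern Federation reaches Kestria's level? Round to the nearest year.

approximately 138 years

The growth-rate gap is 1.9% − 0.6% = 1.3 percentage points.
So the ratio between them halves every 70/1.3 ≈ 53.85 years.
A 5.9× gap takes log₂(5.9) ≈ 2.56 halvings to close: 2.56 × 53.85 ≈ 138 years.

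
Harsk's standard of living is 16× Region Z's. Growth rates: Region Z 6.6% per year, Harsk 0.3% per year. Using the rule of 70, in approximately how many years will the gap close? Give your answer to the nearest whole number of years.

around 44 years

The growth-rate gap is 6.6% − 0.3% = 6.3 percentage points.
So the ratio between them halves every 70/6.3 ≈ 11.11 years.
A 16× gap closes after 4 halvings: 4 × 11.11 ≈ 44 years.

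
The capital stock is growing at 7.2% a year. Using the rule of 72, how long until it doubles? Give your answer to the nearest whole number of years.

10 years

72/7.2 ≈ 10.00, so it doubles roughly every 10 years.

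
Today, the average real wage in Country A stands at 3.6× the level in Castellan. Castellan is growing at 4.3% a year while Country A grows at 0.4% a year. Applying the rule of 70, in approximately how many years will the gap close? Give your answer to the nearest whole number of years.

The growth-rate gap is 4.3% − 0.4% = 3.9 percentage points.
So the ratio between them halves every 70/3.9 ≈ 17.95 years.
A 3.6× gap takes log₂(3.6) ≈ 1.85 halvings to close: 1.85 × 17.95 ≈ 33 years.

approximately 33 years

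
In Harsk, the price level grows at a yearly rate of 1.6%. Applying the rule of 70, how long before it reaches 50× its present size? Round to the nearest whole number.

Doubling time ≈ 70/1.6 = 43.75 years.
Reaching 50× takes log₂(50) ≈ 5.64 doublings.
5.64 × 43.75 ≈ 247 years.

247 years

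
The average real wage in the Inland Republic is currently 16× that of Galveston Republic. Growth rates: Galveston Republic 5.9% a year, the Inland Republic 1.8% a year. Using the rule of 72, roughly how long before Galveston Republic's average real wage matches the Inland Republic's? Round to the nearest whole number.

What matters is the difference: 4.1 pp.
Rule of 72 on the gap: the ratio halves every 72/4.1 ≈ 17.56 years.
A 16× gap closes after 4 halvings: 4 × 17.56 ≈ 70 years.

roughly 70 years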